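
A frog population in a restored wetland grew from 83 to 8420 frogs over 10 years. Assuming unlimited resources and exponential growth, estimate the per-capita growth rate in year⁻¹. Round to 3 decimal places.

From N(t) = N₀·e^(rt): e^(r·10) = 8420/83 = 101.45.
r·10 = ln(101.45) = 4.6195, so r = 4.6195/10 = 0.46195.

0.462 per year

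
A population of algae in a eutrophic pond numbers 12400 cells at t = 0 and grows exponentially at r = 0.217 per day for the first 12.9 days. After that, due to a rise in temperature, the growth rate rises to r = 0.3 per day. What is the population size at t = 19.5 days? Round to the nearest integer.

1475860 cells

Phase 1: N(12.9) = 12400·e^(0.217×12.9) = 12400·e^2.799 = 203771.
Phase 2 runs for 19.5 − 12.9 = 6.6 days at r = 0.3.
N(19.5) = 203771·e^(0.3×6.6) = 203771·e^1.98 = 1.47586×10^6.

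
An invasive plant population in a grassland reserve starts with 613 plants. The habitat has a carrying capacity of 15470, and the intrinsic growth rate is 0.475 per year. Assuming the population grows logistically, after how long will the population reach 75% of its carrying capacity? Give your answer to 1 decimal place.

9.0 years

A = (K − N₀)/N₀ = (15470 − 613)/613 = 24.237.
Solve 15470/(1 + 24.237·e^(−0.475t)) = 11602.5: 1 + 24.237·e^(−0.475t) = 1.3333, so e^(−0.475t) = 0.0137533.
−0.475·t = ln(0.0137533) = -4.2865, so t = 4.2865/0.475 = 9.0242.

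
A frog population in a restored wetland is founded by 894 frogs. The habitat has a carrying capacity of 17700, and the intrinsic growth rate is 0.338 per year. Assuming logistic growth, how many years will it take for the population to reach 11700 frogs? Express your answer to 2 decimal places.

A = (K − N₀)/N₀ = (17700 − 894)/894 = 18.799.
Solve 17700/(1 + 18.799·e^(−0.338t)) = 11700: 1 + 18.799·e^(−0.338t) = 1.5128, so e^(−0.338t) = 0.0272796.
−0.338·t = ln(0.0272796) = -3.6016, so t = 3.6016/0.338 = 10.656.

10.66 years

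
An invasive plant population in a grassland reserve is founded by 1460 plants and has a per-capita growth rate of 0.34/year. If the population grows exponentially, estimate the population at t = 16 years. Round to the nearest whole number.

N(t) = N₀·e^(rt) = 1460 × e^(0.34×16) = 1460 × e^5.44.
e^5.44 ≈ 230.44, so N ≈ 1460 × 230.44 = 336446.

336446 plants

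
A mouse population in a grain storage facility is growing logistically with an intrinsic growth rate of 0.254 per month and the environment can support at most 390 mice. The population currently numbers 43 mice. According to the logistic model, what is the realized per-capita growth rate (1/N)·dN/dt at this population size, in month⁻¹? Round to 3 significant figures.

0.226 per month

(1/N)·dN/dt = r(1 − N/K) = 0.254 × (1 − 43/390).
= 0.254 × 0.88974 = 0.22599.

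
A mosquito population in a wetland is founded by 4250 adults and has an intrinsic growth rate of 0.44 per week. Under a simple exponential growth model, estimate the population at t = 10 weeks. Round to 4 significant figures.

N(t) = N₀·e^(rt) = 4250 × e^(0.44×10) = 4250 × e^4.4.
e^4.4 ≈ 81.451, so N ≈ 4250 × 81.451 = 346166.

346200 adults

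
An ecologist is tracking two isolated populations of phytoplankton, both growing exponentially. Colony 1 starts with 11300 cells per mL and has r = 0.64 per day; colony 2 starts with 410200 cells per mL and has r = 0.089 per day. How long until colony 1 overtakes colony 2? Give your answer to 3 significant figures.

Set 11300·e^(0.64t) = 410200·e^(0.089t).
e^((0.64 − 0.089)t) = 410200/11300 → e^(0.551·t) = 36.301.
0.551·t = ln(36.301) = 3.5918, so t = 3.5918/0.551 = 6.5188.

6.52 days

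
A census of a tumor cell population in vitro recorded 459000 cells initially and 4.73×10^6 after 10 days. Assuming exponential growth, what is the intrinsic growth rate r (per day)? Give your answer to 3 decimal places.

0.233 per day

From N(t) = N₀·e^(rt): e^(r·10) = 4.73×10^6/459000 = 10.305.
r·10 = ln(10.305) = 2.3326, so r = 2.3326/10 = 0.23326.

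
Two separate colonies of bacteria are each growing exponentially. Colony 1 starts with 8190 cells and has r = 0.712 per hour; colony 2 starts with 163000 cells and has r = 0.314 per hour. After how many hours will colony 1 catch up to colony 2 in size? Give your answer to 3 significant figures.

7.51 hours

Set 8190·e^(0.712t) = 163000·e^(0.314t).
e^((0.712 − 0.314)t) = 163000/8190 → e^(0.398·t) = 19.902.
0.398·t = ln(19.902) = 2.9908, so t = 2.9908/0.398 = 7.5147.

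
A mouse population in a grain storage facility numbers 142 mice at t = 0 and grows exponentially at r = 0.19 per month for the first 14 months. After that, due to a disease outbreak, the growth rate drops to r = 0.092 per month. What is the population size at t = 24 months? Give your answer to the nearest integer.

5094 mice

Phase 1: N(14) = 142·e^(0.19×14) = 142·e^2.66 = 2030.07.
Phase 2 runs for 24 − 14 = 10 months at r = 0.092.
N(24) = 2030.07·e^(0.092×10) = 2030.07·e^0.92 = 5094.04.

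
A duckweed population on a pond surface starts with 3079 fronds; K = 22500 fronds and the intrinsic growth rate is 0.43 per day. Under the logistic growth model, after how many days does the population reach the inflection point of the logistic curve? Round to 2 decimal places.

Logistic growth is fastest at N = K/2 = 11250.
A = (K − N₀)/N₀ = 6.3076. Set K/(1 + A·e^(−rt)) = K/2 → A·e^(−rt) = 1.
e^(−0.43t) = 1/6.3076 = 0.15854, so t = ln(6.3076)/0.43 = 1.8418/0.43 = 4.2831.

4.28 days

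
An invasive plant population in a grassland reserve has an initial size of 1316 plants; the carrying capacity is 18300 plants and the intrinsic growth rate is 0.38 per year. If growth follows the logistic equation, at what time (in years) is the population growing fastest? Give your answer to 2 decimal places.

6.73 years

Logistic growth is fastest at N = K/2 = 9150.
A = (K − N₀)/N₀ = 12.906. Set K/(1 + A·e^(−rt)) = K/2 → A·e^(−rt) = 1.
e^(−0.38t) = 1/12.906 = 0.0774847, so t = ln(12.906)/0.38 = 2.5577/0.38 = 6.7307.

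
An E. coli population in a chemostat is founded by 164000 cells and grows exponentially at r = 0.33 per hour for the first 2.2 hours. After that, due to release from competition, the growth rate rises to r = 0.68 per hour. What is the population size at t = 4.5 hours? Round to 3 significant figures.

1620000 cells

Phase 1: N(2.2) = 164000·e^(0.33×2.2) = 164000·e^0.726 = 338955.
Phase 2 runs for 4.5 − 2.2 = 2.3 hours at r = 0.68.
N(4.5) = 338955·e^(0.68×2.3) = 338955·e^1.564 = 1.61949×10^6.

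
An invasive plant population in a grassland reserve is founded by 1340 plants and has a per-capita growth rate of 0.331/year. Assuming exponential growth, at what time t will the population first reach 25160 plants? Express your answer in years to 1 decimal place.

Set N₀·e^(rt) = 25160: e^(0.331·t) = 25160/1340 = 18.776.
0.331·t = ln(18.776) = 2.9326, so t = 2.9326/0.331 = 8.8598.

8.9 years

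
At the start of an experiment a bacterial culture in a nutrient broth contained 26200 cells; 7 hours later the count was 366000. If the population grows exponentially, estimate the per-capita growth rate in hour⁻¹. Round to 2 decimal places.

0.38 per hour

From N(t) = N₀·e^(rt): e^(r·7) = 366000/26200 = 13.969.
r·7 = ln(13.969) = 2.6369, so r = 2.6369/7 = 0.3767.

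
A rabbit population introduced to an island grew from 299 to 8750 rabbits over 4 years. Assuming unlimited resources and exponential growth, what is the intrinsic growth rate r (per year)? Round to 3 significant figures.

0.844 per year

From N(t) = N₀·e^(rt): e^(r·4) = 8750/299 = 29.264.
r·4 = ln(29.264) = 3.3764, so r = 3.3764/4 = 0.84409.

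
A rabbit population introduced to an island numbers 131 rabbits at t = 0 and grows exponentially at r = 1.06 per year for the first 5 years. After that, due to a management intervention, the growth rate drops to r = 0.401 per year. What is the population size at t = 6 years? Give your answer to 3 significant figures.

Phase 1: N(5) = 131·e^(1.06×5) = 131·e^5.3 = 26244.1.
Phase 2 runs for 6 − 5 = 1 years at r = 0.401.
N(6) = 26244.1·e^(0.401×1) = 26244.1·e^0.401 = 39190.8.

39200 rabbits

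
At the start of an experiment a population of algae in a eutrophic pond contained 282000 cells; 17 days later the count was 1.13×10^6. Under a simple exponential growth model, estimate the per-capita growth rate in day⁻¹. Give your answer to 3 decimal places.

From N(t) = N₀·e^(rt): e^(r·17) = 1.13×10^6/282000 = 4.0071.
r·17 = ln(4.0071) = 1.3881, so r = 1.3881/17 = 0.081651.

0.082 per day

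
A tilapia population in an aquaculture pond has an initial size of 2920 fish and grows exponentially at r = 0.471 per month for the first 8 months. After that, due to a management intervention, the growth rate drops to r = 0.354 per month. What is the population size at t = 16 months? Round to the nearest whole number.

Phase 1: N(8) = 2920·e^(0.471×8) = 2920·e^3.768 = 126417.
Phase 2 runs for 16 − 8 = 8 months at r = 0.354.
N(16) = 126417·e^(0.354×8) = 126417·e^2.832 = 2.146478×10^6.

2146478 fish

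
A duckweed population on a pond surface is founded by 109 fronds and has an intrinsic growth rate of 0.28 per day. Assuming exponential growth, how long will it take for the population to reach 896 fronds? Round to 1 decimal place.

Set N₀·e^(rt) = 896: e^(0.28·t) = 896/109 = 8.2202.
0.28·t = ln(8.2202) = 2.1066, so t = 2.1066/0.28 = 7.5235.

7.5 days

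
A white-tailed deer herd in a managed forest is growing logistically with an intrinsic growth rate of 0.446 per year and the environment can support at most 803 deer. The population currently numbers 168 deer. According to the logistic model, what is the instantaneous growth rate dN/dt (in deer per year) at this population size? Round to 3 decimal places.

59.252 deer per year

dN/dt = rN(1 − N/K) = 0.446 × 168 × (1 − 168/803).
1 − 168/803 = 0.79078; dN/dt = 0.446 × 168 × 0.79078 = 59.252.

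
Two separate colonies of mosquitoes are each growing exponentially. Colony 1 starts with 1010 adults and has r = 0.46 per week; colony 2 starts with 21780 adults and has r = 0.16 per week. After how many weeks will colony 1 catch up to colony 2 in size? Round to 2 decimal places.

Set 1010·e^(0.46t) = 21780·e^(0.16t).
e^((0.46 − 0.16)t) = 21780/1010 → e^(0.3·t) = 21.564.
0.3·t = ln(21.564) = 3.071, so t = 3.071/0.3 = 10.237.

10.24 weeks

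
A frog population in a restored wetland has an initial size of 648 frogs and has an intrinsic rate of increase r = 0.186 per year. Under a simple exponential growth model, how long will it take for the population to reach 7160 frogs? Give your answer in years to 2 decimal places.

12.92 years

Set N₀·e^(rt) = 7160: e^(0.186·t) = 7160/648 = 11.049.
0.186·t = ln(11.049) = 2.4024, so t = 2.4024/0.186 = 12.916.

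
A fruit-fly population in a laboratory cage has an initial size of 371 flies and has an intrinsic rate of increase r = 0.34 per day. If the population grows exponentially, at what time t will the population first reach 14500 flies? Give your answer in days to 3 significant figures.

Set N₀·e^(rt) = 14500: e^(0.34·t) = 14500/371 = 39.084.
0.34·t = ln(39.084) = 3.6657, so t = 3.6657/0.34 = 10.781.

10.8 days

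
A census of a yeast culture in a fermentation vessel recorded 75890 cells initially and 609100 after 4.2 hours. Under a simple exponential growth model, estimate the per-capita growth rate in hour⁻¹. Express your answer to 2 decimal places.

0.50 per hour

From N(t) = N₀·e^(rt): e^(r·4.2) = 609100/75890 = 8.0261.
r·4.2 = ln(8.0261) = 2.0827, so r = 2.0827/4.2 = 0.49588.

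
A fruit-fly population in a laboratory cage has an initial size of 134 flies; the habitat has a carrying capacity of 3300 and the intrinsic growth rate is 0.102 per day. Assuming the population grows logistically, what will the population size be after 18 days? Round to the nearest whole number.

692 flies

A = (K − N₀)/N₀ = (3300 − 134)/134 = 23.627.
N(t) = K/(1 + A·e^(−rt)) = 3300/(1 + 23.627×e^(−0.102×18)).
e^(−1.836) = 0.15945; denominator = 1 + 23.627×0.15945 = 4.7674.
N = 3300/4.7674 = 692.202.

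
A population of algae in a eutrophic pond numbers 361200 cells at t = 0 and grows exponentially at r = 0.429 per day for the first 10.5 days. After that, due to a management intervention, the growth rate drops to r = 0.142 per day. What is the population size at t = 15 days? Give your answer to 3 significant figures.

Phase 1: N(10.5) = 361200·e^(0.429×10.5) = 361200·e^4.505 = 3.266083×10^7.
Phase 2 runs for 15 − 10.5 = 4.5 days at r = 0.142.
N(15) = 3.266083×10^7·e^(0.142×4.5) = 3.266083×10^7·e^0.639 = 6.187873×10^7.

61900000 cells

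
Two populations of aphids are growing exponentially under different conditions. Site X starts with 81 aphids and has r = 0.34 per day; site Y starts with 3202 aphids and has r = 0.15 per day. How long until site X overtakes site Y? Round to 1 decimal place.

Set 81·e^(0.34t) = 3202·e^(0.15t).
e^((0.34 − 0.15)t) = 3202/81 → e^(0.19·t) = 39.531.
0.19·t = ln(39.531) = 3.6771, so t = 3.6771/0.19 = 19.353.

19.4 days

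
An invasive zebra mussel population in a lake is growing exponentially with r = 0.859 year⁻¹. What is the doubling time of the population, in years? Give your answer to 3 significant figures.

Doubling time t_d = ln(2)/r = 0.6931/0.859 = 0.80692.

0.807 years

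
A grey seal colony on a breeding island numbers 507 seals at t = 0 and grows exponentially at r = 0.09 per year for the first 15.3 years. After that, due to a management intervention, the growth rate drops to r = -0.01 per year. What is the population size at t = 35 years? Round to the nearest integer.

Phase 1: N(15.3) = 507·e^(0.09×15.3) = 507·e^1.377 = 2009.24.
Phase 2 runs for 35 − 15.3 = 19.7 years at r = -0.01.
N(35) = 2009.24·e^(-0.01×19.7) = 2009.24·e^-0.197 = 1649.97.

1650 seals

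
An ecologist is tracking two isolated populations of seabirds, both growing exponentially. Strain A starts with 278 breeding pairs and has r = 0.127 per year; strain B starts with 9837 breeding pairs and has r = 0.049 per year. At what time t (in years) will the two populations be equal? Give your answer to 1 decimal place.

Set 278·e^(0.127t) = 9837·e^(0.049t).
e^((0.127 − 0.049)t) = 9837/278 → e^(0.078·t) = 35.385.
0.078·t = ln(35.385) = 3.5663, so t = 3.5663/0.078 = 45.722.

45.7 years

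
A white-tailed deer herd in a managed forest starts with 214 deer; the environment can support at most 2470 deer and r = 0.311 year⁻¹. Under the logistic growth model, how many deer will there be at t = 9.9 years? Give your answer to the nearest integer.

1663 deer

A = (K − N₀)/N₀ = (2470 − 214)/214 = 10.542.
N(t) = K/(1 + A·e^(−rt)) = 2470/(1 + 10.542×e^(−0.311×9.9)).
e^(−3.079) = 0.04601; denominator = 1 + 10.542×0.04601 = 1.485.
N = 2470/1.485 = 1663.26.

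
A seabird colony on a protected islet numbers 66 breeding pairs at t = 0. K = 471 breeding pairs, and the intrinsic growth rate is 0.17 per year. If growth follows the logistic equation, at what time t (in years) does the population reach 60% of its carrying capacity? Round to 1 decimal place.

13.1 years

A = (K − N₀)/N₀ = (471 − 66)/66 = 6.1364.
Solve 471/(1 + 6.1364·e^(−0.17t)) = 282.6: 1 + 6.1364·e^(−0.17t) = 1.6667, so e^(−0.17t) = 0.108642.
−0.17·t = ln(0.108642) = -2.2197, so t = 2.2197/0.17 = 13.057.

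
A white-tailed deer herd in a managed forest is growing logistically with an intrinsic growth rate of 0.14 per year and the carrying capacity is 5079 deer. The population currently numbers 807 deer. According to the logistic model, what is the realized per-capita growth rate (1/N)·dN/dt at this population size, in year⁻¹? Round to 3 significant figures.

(1/N)·dN/dt = r(1 − N/K) = 0.14 × (1 − 807/5079).
= 0.14 × 0.84111 = 0.11776.

0.118 per year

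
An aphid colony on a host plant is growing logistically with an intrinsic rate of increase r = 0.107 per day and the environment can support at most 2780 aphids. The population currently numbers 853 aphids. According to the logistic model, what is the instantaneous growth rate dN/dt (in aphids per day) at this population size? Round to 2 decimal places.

63.27 aphids per day

dN/dt = rN(1 − N/K) = 0.107 × 853 × (1 − 853/2780).
1 − 853/2780 = 0.69317; dN/dt = 0.107 × 853 × 0.69317 = 63.266.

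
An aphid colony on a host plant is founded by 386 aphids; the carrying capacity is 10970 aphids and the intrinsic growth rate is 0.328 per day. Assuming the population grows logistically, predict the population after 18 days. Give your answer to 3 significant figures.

10200 aphids

A = (K − N₀)/N₀ = (10970 − 386)/386 = 27.42.
N(t) = K/(1 + A·e^(−rt)) = 10970/(1 + 27.42×e^(−0.328×18)).
e^(−5.904) = 0.0027285; denominator = 1 + 27.42×0.0027285 = 1.0748.
N = 10970/1.0748 = 10206.4.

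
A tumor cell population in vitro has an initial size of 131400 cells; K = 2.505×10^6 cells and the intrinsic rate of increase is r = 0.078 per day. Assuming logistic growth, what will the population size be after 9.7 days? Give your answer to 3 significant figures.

264000 cells

A = (K − N₀)/N₀ = (2.505×10^6 − 131400)/131400 = 18.064.
N(t) = K/(1 + A·e^(−rt)) = 2.505×10^6/(1 + 18.064×e^(−0.078×9.7)).
e^(−0.7566) = 0.46926; denominator = 1 + 18.064×0.46926 = 9.4767.
N = 2.505×10^6/9.4767 = 264334.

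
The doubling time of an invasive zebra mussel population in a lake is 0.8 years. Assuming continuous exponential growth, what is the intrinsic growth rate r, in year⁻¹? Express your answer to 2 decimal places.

r = ln(2)/t_d = 0.6931/0.8 = 0.86643.

0.87 per year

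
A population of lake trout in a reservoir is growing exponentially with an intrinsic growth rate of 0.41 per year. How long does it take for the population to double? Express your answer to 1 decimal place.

1.7 years

Doubling time t_d = ln(2)/r = 0.6931/0.41 = 1.6906.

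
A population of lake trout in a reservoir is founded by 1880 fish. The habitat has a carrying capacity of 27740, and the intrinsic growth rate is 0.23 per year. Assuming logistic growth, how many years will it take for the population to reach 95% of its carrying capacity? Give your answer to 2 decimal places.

A = (K − N₀)/N₀ = (27740 − 1880)/1880 = 13.755.
Solve 27740/(1 + 13.755·e^(−0.23t)) = 26353: 1 + 13.755·e^(−0.23t) = 1.0526, so e^(−0.23t) = 0.00382627.
−0.23·t = ln(0.00382627) = -5.5659, so t = 5.5659/0.23 = 24.199.

24.20 years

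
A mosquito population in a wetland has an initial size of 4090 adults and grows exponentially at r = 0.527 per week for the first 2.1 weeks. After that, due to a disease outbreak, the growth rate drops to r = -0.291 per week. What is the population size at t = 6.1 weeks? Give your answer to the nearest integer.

Phase 1: N(2.1) = 4090·e^(0.527×2.1) = 4090·e^1.107 = 12369.6.
Phase 2 runs for 6.1 − 2.1 = 4 weeks at r = -0.291.
N(6.1) = 12369.6·e^(-0.291×4) = 12369.6·e^-1.164 = 3862.23.

3862 adults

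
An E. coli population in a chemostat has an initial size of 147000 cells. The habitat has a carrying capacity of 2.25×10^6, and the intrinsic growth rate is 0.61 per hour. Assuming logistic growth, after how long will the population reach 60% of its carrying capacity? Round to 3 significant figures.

A = (K − N₀)/N₀ = (2.25×10^6 − 147000)/147000 = 14.306.
Solve 2.25×10^6/(1 + 14.306·e^(−0.61t)) = 1.35×10^6: 1 + 14.306·e^(−0.61t) = 1.6667, so e^(−0.61t) = 0.0466001.
−0.61·t = ln(0.0466001) = -3.0662, so t = 3.0662/0.61 = 5.0265.

5.03 hours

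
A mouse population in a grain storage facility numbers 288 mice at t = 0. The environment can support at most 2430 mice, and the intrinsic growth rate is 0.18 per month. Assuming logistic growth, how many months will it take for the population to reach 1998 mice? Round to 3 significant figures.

19.7 months

A = (K − N₀)/N₀ = (2430 − 288)/288 = 7.4375.
Solve 2430/(1 + 7.4375·e^(−0.18t)) = 1998: 1 + 7.4375·e^(−0.18t) = 1.2162, so e^(−0.18t) = 0.0290711.
−0.18·t = ln(0.0290711) = -3.538, so t = 3.538/0.18 = 19.656.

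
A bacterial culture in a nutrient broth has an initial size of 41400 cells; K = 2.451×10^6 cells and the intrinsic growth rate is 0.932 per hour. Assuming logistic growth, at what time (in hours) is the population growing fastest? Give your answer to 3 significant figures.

Logistic growth is fastest at N = K/2 = 1.2255×10^6.
A = (K − N₀)/N₀ = 58.203. Set K/(1 + A·e^(−rt)) = K/2 → A·e^(−rt) = 1.
e^(−0.932t) = 1/58.203 = 0.0171813, so t = ln(58.203)/0.932 = 4.0639/0.932 = 4.3604.

4.36 hours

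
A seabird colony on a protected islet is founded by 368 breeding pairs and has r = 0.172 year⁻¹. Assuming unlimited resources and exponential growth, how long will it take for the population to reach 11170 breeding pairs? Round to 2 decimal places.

19.84 years

Set N₀·e^(rt) = 11170: e^(0.172·t) = 11170/368 = 30.353.
0.172·t = ln(30.353) = 3.4129, so t = 3.4129/0.172 = 19.842.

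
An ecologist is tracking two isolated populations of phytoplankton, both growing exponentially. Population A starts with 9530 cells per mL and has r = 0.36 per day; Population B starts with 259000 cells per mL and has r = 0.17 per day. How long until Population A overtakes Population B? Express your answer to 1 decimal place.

17.4 days

Set 9530·e^(0.36t) = 259000·e^(0.17t).
e^((0.36 − 0.17)t) = 259000/9530 → e^(0.19·t) = 27.177.
0.19·t = ln(27.177) = 3.3024, so t = 3.3024/0.19 = 17.381.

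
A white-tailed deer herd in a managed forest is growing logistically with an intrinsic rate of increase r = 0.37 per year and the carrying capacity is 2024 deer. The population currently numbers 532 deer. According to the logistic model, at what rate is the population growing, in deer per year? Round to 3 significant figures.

145 deer per year

dN/dt = rN(1 − N/K) = 0.37 × 532 × (1 − 532/2024).
1 − 532/2024 = 0.73715; dN/dt = 0.37 × 532 × 0.73715 = 145.1.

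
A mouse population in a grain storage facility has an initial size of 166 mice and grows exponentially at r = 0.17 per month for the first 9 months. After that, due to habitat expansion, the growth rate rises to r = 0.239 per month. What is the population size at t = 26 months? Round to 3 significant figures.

44600 mice

Phase 1: N(9) = 166·e^(0.17×9) = 166·e^1.53 = 766.617.
Phase 2 runs for 26 − 9 = 17 months at r = 0.239.
N(26) = 766.617·e^(0.239×17) = 766.617·e^4.063 = 44577.6.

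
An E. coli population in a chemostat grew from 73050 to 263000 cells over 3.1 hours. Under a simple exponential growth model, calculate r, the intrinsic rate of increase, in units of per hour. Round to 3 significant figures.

0.413 per hour

From N(t) = N₀·e^(rt): e^(r·3.1) = 263000/73050 = 3.6003.
r·3.1 = ln(3.6003) = 1.281, so r = 1.281/3.1 = 0.41323.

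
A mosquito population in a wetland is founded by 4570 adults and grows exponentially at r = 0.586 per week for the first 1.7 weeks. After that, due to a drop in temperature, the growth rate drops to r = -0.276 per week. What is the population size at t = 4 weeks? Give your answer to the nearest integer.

6559 adults

Phase 1: N(1.7) = 4570·e^(0.586×1.7) = 4570·e^0.9962 = 12375.4.
Phase 2 runs for 4 − 1.7 = 2.3 weeks at r = -0.276.
N(4) = 12375.4·e^(-0.276×2.3) = 12375.4·e^-0.6348 = 6559.49.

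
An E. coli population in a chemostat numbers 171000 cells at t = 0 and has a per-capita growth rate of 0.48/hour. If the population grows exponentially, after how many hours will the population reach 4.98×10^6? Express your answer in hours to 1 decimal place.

7.0 hours

Set N₀·e^(rt) = 4.98×10^6: e^(0.48·t) = 4.98×10^6/171000 = 29.123.
0.48·t = ln(29.123) = 3.3715, so t = 3.3715/0.48 = 7.024.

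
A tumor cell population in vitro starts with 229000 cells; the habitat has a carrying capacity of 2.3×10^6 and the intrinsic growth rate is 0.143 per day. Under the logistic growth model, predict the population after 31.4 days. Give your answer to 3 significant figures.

A = (K − N₀)/N₀ = (2.3×10^6 − 229000)/229000 = 9.0437.
N(t) = K/(1 + A·e^(−rt)) = 2.3×10^6/(1 + 9.0437×e^(−0.143×31.4)).
e^(−4.49) = 0.011218; denominator = 1 + 9.0437×0.011218 = 1.1015.
N = 2.3×10^6/1.1015 = 2.088146×10^6.

2090000 cells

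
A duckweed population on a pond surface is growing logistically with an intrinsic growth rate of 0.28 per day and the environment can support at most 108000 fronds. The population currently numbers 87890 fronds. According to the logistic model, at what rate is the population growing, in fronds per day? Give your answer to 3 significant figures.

dN/dt = rN(1 − N/K) = 0.28 × 87890 × (1 − 87890/108000).
1 − 87890/108000 = 0.1862; dN/dt = 0.28 × 87890 × 0.1862 = 4582.3.

4580 fronds per day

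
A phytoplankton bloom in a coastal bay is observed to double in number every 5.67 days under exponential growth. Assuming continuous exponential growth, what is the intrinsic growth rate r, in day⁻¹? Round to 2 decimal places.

0.12 per day

r = ln(2)/t_d = 0.6931/5.67 = 0.12225.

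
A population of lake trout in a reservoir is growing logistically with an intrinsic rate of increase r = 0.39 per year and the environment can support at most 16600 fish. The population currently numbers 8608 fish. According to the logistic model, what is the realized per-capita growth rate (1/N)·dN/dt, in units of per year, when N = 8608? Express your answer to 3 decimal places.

0.188 per year

(1/N)·dN/dt = r(1 − N/K) = 0.39 × (1 − 8608/16600).
= 0.39 × 0.48145 = 0.18776.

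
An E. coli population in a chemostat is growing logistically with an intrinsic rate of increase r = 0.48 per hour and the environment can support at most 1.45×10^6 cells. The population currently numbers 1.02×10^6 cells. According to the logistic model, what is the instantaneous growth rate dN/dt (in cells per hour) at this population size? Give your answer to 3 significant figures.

dN/dt = rN(1 − N/K) = 0.48 × 1.02×10^6 × (1 − 1.02×10^6/1.45×10^6).
1 − 1.02×10^6/1.45×10^6 = 0.29655; dN/dt = 0.48 × 1.02×10^6 × 0.29655 = 1.45192×10^5.

145000 cells per hour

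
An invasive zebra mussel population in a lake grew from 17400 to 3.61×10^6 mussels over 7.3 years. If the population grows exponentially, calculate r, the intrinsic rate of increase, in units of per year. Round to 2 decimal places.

0.73 per year

From N(t) = N₀·e^(rt): e^(r·7.3) = 3.61×10^6/17400 = 207.47.
r·7.3 = ln(207.47) = 5.335, so r = 5.335/7.3 = 0.73082.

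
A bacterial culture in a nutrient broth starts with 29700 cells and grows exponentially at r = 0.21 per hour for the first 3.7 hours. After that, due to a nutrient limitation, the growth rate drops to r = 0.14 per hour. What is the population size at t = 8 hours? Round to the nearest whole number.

117937 cells

Phase 1: N(3.7) = 29700·e^(0.21×3.7) = 29700·e^0.777 = 64595.6.
Phase 2 runs for 8 − 3.7 = 4.3 hours at r = 0.14.
N(8) = 64595.6·e^(0.14×4.3) = 64595.6·e^0.602 = 117937.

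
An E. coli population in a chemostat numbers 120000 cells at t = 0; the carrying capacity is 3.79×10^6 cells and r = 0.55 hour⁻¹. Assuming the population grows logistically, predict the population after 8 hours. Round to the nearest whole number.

A = (K − N₀)/N₀ = (3.79×10^6 − 120000)/120000 = 30.583.
N(t) = K/(1 + A·e^(−rt)) = 3.79×10^6/(1 + 30.583×e^(−0.55×8)).
e^(−4.4) = 0.012277; denominator = 1 + 30.583×0.012277 = 1.3755.
N = 3.79×10^6/1.3755 = 2.755398×10^6.

2755398 cells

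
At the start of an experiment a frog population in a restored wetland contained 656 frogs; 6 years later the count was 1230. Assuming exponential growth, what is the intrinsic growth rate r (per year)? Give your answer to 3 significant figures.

0.105 per year

From N(t) = N₀·e^(rt): e^(r·6) = 1230/656 = 1.875.
r·6 = ln(1.875) = 0.62861, so r = 0.62861/6 = 0.10477.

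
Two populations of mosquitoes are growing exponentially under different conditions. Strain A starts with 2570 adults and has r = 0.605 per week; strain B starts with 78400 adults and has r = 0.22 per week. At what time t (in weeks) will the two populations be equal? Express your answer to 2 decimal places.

Set 2570·e^(0.605t) = 78400·e^(0.22t).
e^((0.605 − 0.22)t) = 78400/2570 → e^(0.385·t) = 30.506.
0.385·t = ln(30.506) = 3.4179, so t = 3.4179/0.385 = 8.8777.

8.88 weeks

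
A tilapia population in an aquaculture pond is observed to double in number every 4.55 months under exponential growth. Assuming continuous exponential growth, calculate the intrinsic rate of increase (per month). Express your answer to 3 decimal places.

r = ln(2)/t_d = 0.6931/4.55 = 0.15234.

0.152 per month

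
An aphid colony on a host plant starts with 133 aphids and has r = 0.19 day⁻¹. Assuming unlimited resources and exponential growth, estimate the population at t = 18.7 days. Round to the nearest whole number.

4644 aphids

N(t) = N₀·e^(rt) = 133 × e^(0.19×18.7) = 133 × e^3.553.
e^3.553 ≈ 34.918, so N ≈ 133 × 34.918 = 4644.08.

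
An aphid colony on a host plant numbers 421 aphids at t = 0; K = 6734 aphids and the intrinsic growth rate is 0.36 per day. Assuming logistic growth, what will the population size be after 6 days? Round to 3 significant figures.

2470 aphids

A = (K − N₀)/N₀ = (6734 − 421)/421 = 14.995.
N(t) = K/(1 + A·e^(−rt)) = 6734/(1 + 14.995×e^(−0.36×6)).
e^(−2.16) = 0.11533; denominator = 1 + 14.995×0.11533 = 2.7293.
N = 6734/2.7293 = 2467.27.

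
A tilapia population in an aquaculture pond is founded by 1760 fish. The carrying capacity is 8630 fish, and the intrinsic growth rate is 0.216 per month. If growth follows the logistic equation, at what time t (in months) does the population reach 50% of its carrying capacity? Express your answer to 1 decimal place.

6.3 months

A = (K − N₀)/N₀ = (8630 − 1760)/1760 = 3.9034.
Solve 8630/(1 + 3.9034·e^(−0.216t)) = 4315: 1 + 3.9034·e^(−0.216t) = 2, so e^(−0.216t) = 0.256186.
−0.216·t = ln(0.256186) = -1.3619, so t = 1.3619/0.216 = 6.3049.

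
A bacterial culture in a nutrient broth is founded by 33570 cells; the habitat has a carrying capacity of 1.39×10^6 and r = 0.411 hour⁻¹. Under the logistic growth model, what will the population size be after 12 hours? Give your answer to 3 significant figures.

A = (K − N₀)/N₀ = (1.39×10^6 − 33570)/33570 = 40.406.
N(t) = K/(1 + A·e^(−rt)) = 1.39×10^6/(1 + 40.406×e^(−0.411×12)).
e^(−4.932) = 0.0072121; denominator = 1 + 40.406×0.0072121 = 1.2914.
N = 1.39×10^6/1.2914 = 1.076342×10^6.

1080000 cells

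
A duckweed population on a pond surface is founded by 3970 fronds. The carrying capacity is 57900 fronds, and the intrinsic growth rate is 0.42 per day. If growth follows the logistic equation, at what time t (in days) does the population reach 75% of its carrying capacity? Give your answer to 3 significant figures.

A = (K − N₀)/N₀ = (57900 − 3970)/3970 = 13.584.
Solve 57900/(1 + 13.584·e^(−0.42t)) = 43425: 1 + 13.584·e^(−0.42t) = 1.3333, so e^(−0.42t) = 0.024538.
−0.42·t = ln(0.024538) = -3.7075, so t = 3.7075/0.42 = 8.8275.

8.83 days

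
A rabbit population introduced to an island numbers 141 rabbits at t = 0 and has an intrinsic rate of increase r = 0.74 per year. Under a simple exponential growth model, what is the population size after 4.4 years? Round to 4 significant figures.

3658 rabbits

N(t) = N₀·e^(rt) = 141 × e^(0.74×4.4) = 141 × e^3.256.
e^3.256 ≈ 25.946, so N ≈ 141 × 25.946 = 3658.32.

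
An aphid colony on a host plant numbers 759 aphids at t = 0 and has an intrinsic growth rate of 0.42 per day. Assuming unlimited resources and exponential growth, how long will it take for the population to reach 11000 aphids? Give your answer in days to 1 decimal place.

6.4 days

Set N₀·e^(rt) = 11000: e^(0.42·t) = 11000/759 = 14.493.
0.42·t = ln(14.493) = 2.6736, so t = 2.6736/0.42 = 6.3658.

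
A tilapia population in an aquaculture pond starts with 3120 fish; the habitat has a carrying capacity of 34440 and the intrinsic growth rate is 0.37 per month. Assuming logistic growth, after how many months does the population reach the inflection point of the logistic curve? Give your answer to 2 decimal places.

6.23 months

Logistic growth is fastest at N = K/2 = 17220.
A = (K − N₀)/N₀ = 10.038. Set K/(1 + A·e^(−rt)) = K/2 → A·e^(−rt) = 1.
e^(−0.37t) = 1/10.038 = 0.0996169, so t = ln(10.038)/0.37 = 2.3064/0.37 = 6.2336.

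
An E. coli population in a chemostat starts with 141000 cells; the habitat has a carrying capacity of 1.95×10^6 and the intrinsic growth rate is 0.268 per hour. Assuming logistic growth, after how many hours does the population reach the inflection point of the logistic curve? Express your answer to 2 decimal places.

Logistic growth is fastest at N = K/2 = 975000.
A = (K − N₀)/N₀ = 12.83. Set K/(1 + A·e^(−rt)) = K/2 → A·e^(−rt) = 1.
e^(−0.268t) = 1/12.83 = 0.0779436, so t = ln(12.83)/0.268 = 2.5518/0.268 = 9.5215.

9.52 hours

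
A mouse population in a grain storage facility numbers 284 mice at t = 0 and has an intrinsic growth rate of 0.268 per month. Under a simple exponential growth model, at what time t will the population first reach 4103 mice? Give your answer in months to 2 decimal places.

9.96 months

Set N₀·e^(rt) = 4103: e^(0.268·t) = 4103/284 = 14.447.
0.268·t = ln(14.447) = 2.6705, so t = 2.6705/0.268 = 9.9646.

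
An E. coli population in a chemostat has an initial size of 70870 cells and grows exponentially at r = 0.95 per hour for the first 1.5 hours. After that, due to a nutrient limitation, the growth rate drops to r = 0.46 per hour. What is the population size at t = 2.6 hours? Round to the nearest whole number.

488748 cells

Phase 1: N(1.5) = 70870·e^(0.95×1.5) = 70870·e^1.425 = 294667.
Phase 2 runs for 2.6 − 1.5 = 1.1 hours at r = 0.46.
N(2.6) = 294667·e^(0.46×1.1) = 294667·e^0.506 = 488748.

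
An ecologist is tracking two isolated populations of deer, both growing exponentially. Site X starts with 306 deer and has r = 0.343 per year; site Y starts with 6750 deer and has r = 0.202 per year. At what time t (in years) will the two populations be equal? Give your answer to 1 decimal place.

21.9 years

Set 306·e^(0.343t) = 6750·e^(0.202t).
e^((0.343 − 0.202)t) = 6750/306 → e^(0.141·t) = 22.059.
0.141·t = ln(22.059) = 3.0937, so t = 3.0937/0.141 = 21.941.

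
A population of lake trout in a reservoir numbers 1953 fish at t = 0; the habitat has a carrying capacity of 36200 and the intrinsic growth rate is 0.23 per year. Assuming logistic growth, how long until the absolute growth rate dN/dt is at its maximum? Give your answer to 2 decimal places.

Logistic growth is fastest at N = K/2 = 18100.
A = (K − N₀)/N₀ = 17.536. Set K/(1 + A·e^(−rt)) = K/2 → A·e^(−rt) = 1.
e^(−0.23t) = 1/17.536 = 0.0570269, so t = ln(17.536)/0.23 = 2.8642/0.23 = 12.453.

12.45 years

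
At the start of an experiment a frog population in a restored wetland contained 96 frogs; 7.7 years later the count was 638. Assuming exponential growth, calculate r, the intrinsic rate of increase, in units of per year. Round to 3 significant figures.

From N(t) = N₀·e^(rt): e^(r·7.7) = 638/96 = 6.6458.
r·7.7 = ln(6.6458) = 1.894, so r = 1.894/7.7 = 0.24597.

0.246 per year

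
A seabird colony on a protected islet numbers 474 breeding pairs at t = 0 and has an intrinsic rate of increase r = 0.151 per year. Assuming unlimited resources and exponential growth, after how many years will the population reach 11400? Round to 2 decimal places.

21.06 years

Set N₀·e^(rt) = 11400: e^(0.151·t) = 11400/474 = 24.051.
0.151·t = ln(24.051) = 3.1802, so t = 3.1802/0.151 = 21.061.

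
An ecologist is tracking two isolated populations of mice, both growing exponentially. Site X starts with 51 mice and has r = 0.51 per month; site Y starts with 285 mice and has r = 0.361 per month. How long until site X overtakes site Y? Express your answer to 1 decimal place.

Set 51·e^(0.51t) = 285·e^(0.361t).
e^((0.51 − 0.361)t) = 285/51 → e^(0.149·t) = 5.5882.
0.149·t = ln(5.5882) = 1.7207, so t = 1.7207/0.149 = 11.548.

11.5 months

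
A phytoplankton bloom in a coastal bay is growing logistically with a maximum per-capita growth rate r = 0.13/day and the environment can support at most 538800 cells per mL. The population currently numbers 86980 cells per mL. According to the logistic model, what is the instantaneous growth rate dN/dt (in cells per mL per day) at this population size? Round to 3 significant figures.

dN/dt = rN(1 − N/K) = 0.13 × 86980 × (1 − 86980/538800).
1 − 86980/538800 = 0.83857; dN/dt = 0.13 × 86980 × 0.83857 = 9482.

9480 cells per mL per day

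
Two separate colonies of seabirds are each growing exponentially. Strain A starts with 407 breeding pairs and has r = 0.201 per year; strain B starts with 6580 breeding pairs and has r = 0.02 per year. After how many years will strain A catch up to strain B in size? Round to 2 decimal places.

Set 407·e^(0.201t) = 6580·e^(0.02t).
e^((0.201 − 0.02)t) = 6580/407 → e^(0.181·t) = 16.167.
0.181·t = ln(16.167) = 2.783, so t = 2.783/0.181 = 15.376.

15.38 years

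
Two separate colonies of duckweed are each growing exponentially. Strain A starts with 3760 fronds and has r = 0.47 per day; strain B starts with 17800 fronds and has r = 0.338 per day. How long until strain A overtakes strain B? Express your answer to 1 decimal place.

11.8 days

Set 3760·e^(0.47t) = 17800·e^(0.338t).
e^((0.47 − 0.338)t) = 17800/3760 → e^(0.132·t) = 4.734.
0.132·t = ln(4.734) = 1.5548, so t = 1.5548/0.132 = 11.779.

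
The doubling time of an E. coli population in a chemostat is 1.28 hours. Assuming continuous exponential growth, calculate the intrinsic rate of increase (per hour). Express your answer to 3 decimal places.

r = ln(2)/t_d = 0.6931/1.28 = 0.54152.

0.542 per hour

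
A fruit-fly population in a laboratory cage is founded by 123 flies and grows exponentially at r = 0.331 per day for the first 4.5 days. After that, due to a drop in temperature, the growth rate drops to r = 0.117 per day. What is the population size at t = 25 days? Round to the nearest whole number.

Phase 1: N(4.5) = 123·e^(0.331×4.5) = 123·e^1.49 = 545.49.
Phase 2 runs for 25 − 4.5 = 20.5 days at r = 0.117.
N(25) = 545.49·e^(0.117×20.5) = 545.49·e^2.399 = 6004.02.

6004 flies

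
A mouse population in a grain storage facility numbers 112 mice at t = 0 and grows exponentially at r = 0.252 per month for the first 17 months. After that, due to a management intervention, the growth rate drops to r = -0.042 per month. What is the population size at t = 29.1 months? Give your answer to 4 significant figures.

4887 mice

Phase 1: N(17) = 112·e^(0.252×17) = 112·e^4.284 = 8123.36.
Phase 2 runs for 29.1 − 17 = 12.1 months at r = -0.042.
N(29.1) = 8123.36·e^(-0.042×12.1) = 8123.36·e^-0.5082 = 4886.83.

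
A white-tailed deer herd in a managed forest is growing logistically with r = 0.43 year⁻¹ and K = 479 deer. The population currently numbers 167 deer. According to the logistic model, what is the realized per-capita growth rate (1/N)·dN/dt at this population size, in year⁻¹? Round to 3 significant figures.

(1/N)·dN/dt = r(1 − N/K) = 0.43 × (1 − 167/479).
= 0.43 × 0.65136 = 0.28008.

0.280 per year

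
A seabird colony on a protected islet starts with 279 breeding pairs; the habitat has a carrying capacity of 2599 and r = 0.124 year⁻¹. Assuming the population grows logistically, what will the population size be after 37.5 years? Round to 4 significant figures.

2408 breeding pairs

A = (K − N₀)/N₀ = (2599 − 279)/279 = 8.3154.
N(t) = K/(1 + A·e^(−rt)) = 2599/(1 + 8.3154×e^(−0.124×37.5)).
e^(−4.65) = 0.0095616; denominator = 1 + 8.3154×0.0095616 = 1.0795.
N = 2599/1.0795 = 2407.58.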